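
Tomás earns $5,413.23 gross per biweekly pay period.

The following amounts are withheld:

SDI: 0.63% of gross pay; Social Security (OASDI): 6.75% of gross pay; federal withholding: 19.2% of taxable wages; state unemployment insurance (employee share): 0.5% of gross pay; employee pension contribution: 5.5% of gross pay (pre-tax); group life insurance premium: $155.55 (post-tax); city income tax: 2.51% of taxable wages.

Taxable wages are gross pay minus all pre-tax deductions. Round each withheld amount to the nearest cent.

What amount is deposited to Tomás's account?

$3,422.81

Employee pension contribution: $5,413.23 × 0.055 = $297.73
Taxable wages = $5,413.23 − $297.73 = $5,115.50
Federal withholding: $5,115.50 × 0.192 = $982.18
City income tax: $5,115.50 × 0.0251 = $128.40
Social Security (OASDI): $5,413.23 × 0.0675 = $365.39
SDI: $5,413.23 × 0.0063 = $34.10
State unemployment insurance (employee share): $5,413.23 × 0.005 = $27.07
Group life insurance premium: $155.55
Total deductions = $297.73 + $982.18 + $128.40 + $365.39 + $34.10 + $27.07 + $155.55 = $1,990.42
Net pay = $5,413.23 − $1,990.42 = $3,422.81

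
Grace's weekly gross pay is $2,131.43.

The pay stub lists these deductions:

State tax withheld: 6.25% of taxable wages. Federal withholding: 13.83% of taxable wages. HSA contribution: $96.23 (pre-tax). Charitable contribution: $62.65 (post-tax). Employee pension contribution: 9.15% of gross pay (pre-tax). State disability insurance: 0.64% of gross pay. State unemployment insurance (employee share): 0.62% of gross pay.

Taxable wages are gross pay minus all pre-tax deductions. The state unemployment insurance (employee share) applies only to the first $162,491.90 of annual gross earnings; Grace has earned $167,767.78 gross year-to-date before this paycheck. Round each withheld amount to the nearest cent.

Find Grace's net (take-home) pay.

$1,394.37

HSA contribution: $96.23
Employee pension contribution: $2,131.43 × 0.0915 = $195.03
Pre-tax total = $96.23 + $195.03 = $291.26
Taxable wages = $2,131.43 − $291.26 = $1,840.17
State tax withheld: $1,840.17 × 0.0625 = $115.01
Federal withholding: $1,840.17 × 0.1383 = $254.50
State unemployment insurance (employee share): annual cap $162,491.90 already reached (YTD $167,767.78), so $0.00
State disability insurance: $2,131.43 × 0.0064 = $13.64
Charitable contribution: $62.65
Total deductions = $96.23 + $195.03 + $115.01 + $254.50 + $0.00 + $13.64 + $62.65 = $737.06
Net pay = $2,131.43 − $737.06 = $1,394.37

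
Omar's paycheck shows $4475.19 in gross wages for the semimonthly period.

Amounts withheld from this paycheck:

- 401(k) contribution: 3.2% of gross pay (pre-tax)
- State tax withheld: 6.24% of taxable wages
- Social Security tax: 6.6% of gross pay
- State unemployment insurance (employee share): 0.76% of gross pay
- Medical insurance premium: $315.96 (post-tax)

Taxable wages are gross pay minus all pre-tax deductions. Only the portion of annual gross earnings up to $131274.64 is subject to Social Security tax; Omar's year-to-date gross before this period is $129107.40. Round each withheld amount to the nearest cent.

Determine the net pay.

401(k) contribution: $4475.19 × 0.032 = $143.21
Taxable wages = $4475.19 − $143.21 = $4331.98
State tax withheld: $4331.98 × 0.0624 = $270.32
State unemployment insurance (employee share): $4475.19 × 0.0076 = $34.01
Social Security tax: only $131274.64 − $129107.40 = $2167.24 of this check is subject → $2167.24 × 0.066 = $143.04
Medical insurance premium: $315.96
Total deductions = $143.21 + $270.32 + $34.01 + $143.04 + $315.96 = $906.54
Net pay = $4475.19 − $906.54 = $3568.65

$3568.65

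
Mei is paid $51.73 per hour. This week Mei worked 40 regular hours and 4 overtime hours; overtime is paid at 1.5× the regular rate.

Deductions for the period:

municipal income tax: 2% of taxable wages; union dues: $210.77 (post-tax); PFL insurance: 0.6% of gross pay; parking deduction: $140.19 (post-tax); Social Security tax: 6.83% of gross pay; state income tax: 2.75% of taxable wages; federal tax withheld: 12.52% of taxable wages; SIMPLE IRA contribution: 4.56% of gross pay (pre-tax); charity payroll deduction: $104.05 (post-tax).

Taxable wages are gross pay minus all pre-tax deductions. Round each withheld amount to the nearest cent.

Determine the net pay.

$1247.04

Regular pay: 40 × $51.73 = $2069.20
Overtime pay: 4 × $51.73 × 1.5 = $310.38
Gross pay = $2069.20 + $310.38 = $2379.58
SIMPLE IRA contribution: $2379.58 × 0.0456 = $108.51
Taxable wages = $2379.58 − $108.51 = $2271.07
State income tax: $2271.07 × 0.0275 = $62.45
Municipal income tax: $2271.07 × 0.02 = $45.42
Federal tax withheld: $2271.07 × 0.1252 = $284.34
Social Security tax: $2379.58 × 0.0683 = $162.53
PFL insurance: $2379.58 × 0.006 = $14.28
Parking deduction: $140.19
Charity payroll deduction: $104.05
Union dues: $210.77
Total deductions = $108.51 + $62.45 + $45.42 + $284.34 + $162.53 + $14.28 + $140.19 + $104.05 + $210.77 = $1132.54
Net pay = $2379.58 − $1132.54 = $1247.04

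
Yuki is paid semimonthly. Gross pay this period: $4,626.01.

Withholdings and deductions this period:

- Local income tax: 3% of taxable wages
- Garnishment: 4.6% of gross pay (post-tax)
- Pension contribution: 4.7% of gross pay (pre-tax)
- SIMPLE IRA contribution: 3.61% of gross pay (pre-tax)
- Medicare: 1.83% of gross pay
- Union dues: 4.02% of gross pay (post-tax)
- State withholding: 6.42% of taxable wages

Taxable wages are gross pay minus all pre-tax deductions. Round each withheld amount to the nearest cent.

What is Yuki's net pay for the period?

$3,358.60

SIMPLE IRA contribution: $4,626.01 × 0.0361 = $167.00
Pension contribution: $4,626.01 × 0.047 = $217.42
Pre-tax total = $167.00 + $217.42 = $384.42
Taxable wages = $4,626.01 − $384.42 = $4,241.59
State withholding: $4,241.59 × 0.0642 = $272.31
Local income tax: $4,241.59 × 0.03 = $127.25
Medicare: $4,626.01 × 0.0183 = $84.66
Union dues: $4,626.01 × 0.0402 = $185.97
Garnishment: $4,626.01 × 0.046 = $212.80
Total deductions = $167.00 + $217.42 + $272.31 + $127.25 + $84.66 + $185.97 + $212.80 = $1,267.41
Net pay = $4,626.01 − $1,267.41 = $3,358.60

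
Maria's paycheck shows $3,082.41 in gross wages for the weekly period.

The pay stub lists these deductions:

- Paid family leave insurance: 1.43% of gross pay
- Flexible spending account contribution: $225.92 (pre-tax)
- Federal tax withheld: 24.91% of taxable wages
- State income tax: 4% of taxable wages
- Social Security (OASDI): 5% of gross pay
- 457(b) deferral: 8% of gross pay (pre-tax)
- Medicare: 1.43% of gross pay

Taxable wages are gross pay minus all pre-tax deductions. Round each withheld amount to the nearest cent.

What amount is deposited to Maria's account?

Flexible spending account contribution: $225.92
457(b) deferral: $3,082.41 × 0.08 = $246.59
Pre-tax total = $225.92 + $246.59 = $472.51
Taxable wages = $3,082.41 − $472.51 = $2,609.90
Federal tax withheld: $2,609.90 × 0.2491 = $650.13
State income tax: $2,609.90 × 0.04 = $104.40
Medicare: $3,082.41 × 0.0143 = $44.08
Paid family leave insurance: $3,082.41 × 0.0143 = $44.08
Social Security (OASDI): $3,082.41 × 0.05 = $154.12
Total deductions = $225.92 + $246.59 + $650.13 + $104.40 + $44.08 + $44.08 + $154.12 = $1,469.32
Net pay = $3,082.41 − $1,469.32 = $1,613.09

$1,613.09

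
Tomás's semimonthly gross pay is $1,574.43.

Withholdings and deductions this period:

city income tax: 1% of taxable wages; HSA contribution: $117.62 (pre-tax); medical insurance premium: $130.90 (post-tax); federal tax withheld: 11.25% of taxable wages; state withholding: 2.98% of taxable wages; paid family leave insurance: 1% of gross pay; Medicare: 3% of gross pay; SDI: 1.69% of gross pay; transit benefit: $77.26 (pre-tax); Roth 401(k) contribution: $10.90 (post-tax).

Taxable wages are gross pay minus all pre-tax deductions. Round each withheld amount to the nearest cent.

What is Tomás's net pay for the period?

HSA contribution: $117.62
Transit benefit: $77.26
Pre-tax total = $117.62 + $77.26 = $194.88
Taxable wages = $1,574.43 − $194.88 = $1,379.55
State withholding: $1,379.55 × 0.0298 = $41.11
City income tax: $1,379.55 × 0.01 = $13.80
Federal tax withheld: $1,379.55 × 0.1125 = $155.20
Paid family leave insurance: $1,574.43 × 0.01 = $15.74
Medicare: $1,574.43 × 0.03 = $47.23
SDI: $1,574.43 × 0.0169 = $26.61
Roth 401(k) contribution: $10.90
Medical insurance premium: $130.90
Total deductions = $117.62 + $77.26 + $41.11 + $13.80 + $155.20 + $15.74 + $47.23 + $26.61 + $10.90 + $130.90 = $636.37
Net pay = $1,574.43 − $636.37 = $938.06

$938.06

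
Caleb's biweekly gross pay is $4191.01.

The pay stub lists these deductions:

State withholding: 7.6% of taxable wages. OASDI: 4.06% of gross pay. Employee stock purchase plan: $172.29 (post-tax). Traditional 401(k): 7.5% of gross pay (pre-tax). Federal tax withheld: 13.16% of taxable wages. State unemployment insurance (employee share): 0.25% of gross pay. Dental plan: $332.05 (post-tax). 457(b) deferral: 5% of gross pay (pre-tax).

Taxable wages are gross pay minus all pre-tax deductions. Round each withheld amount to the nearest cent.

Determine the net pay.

$2220.86

457(b) deferral: $4191.01 × 0.05 = $209.55
Traditional 401(k): $4191.01 × 0.075 = $314.33
Pre-tax total = $209.55 + $314.33 = $523.88
Taxable wages = $4191.01 − $523.88 = $3667.13
State withholding: $3667.13 × 0.076 = $278.70
Federal tax withheld: $3667.13 × 0.1316 = $482.59
State unemployment insurance (employee share): $4191.01 × 0.0025 = $10.48
OASDI: $4191.01 × 0.0406 = $170.16
Dental plan: $332.05
Employee stock purchase plan: $172.29
Total deductions = $209.55 + $314.33 + $278.70 + $482.59 + $10.48 + $170.16 + $332.05 + $172.29 = $1970.15
Net pay = $4191.01 − $1970.15 = $2220.86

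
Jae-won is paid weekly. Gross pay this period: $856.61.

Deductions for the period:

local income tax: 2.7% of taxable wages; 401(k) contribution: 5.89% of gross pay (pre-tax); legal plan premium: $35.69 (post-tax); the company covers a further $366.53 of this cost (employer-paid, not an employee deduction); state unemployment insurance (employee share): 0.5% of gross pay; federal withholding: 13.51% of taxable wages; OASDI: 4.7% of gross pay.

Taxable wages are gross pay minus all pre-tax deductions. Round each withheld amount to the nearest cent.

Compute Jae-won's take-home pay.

401(k) contribution: $856.61 × 0.0589 = $50.45
Taxable wages = $856.61 − $50.45 = $806.16
Federal withholding: $806.16 × 0.1351 = $108.91
Local income tax: $806.16 × 0.027 = $21.77
OASDI: $856.61 × 0.047 = $40.26
State unemployment insurance (employee share): $856.61 × 0.005 = $4.28
Legal plan premium: $35.69
(Employer's $366.53 toward legal plan premium is not withheld from the employee.)
Total deductions = $50.45 + $108.91 + $21.77 + $40.26 + $4.28 + $35.69 = $261.36
Net pay = $856.61 − $261.36 = $595.25

$595.25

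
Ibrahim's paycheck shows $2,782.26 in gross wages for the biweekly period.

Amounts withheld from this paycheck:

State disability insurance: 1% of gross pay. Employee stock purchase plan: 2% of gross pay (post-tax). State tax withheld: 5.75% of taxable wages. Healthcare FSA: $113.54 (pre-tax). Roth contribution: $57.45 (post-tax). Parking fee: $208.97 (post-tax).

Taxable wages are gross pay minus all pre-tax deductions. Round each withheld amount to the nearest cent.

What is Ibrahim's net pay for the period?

$2,165.38

Healthcare FSA: $113.54
Taxable wages = $2,782.26 − $113.54 = $2,668.72
State tax withheld: $2,668.72 × 0.0575 = $153.45
State disability insurance: $2,782.26 × 0.01 = $27.82
Employee stock purchase plan: $2,782.26 × 0.02 = $55.65
Roth contribution: $57.45
Parking fee: $208.97
Total deductions = $113.54 + $153.45 + $27.82 + $55.65 + $57.45 + $208.97 = $616.88
Net pay = $2,782.26 − $616.88 = $2,165.38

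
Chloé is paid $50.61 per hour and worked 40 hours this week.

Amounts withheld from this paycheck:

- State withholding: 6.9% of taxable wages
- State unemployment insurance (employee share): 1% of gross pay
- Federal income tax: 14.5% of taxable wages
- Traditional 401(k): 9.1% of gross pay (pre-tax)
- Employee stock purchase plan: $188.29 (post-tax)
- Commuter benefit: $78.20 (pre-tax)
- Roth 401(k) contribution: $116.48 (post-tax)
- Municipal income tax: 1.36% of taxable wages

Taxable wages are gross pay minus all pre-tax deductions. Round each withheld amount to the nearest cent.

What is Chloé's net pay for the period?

Gross pay: 40 × $50.61 = $2,024.40
Traditional 401(k): $2,024.40 × 0.091 = $184.22
Commuter benefit: $78.20
Pre-tax total = $184.22 + $78.20 = $262.42
Taxable wages = $2,024.40 − $262.42 = $1,761.98
Municipal income tax: $1,761.98 × 0.0136 = $23.96
State withholding: $1,761.98 × 0.069 = $121.58
Federal income tax: $1,761.98 × 0.145 = $255.49
State unemployment insurance (employee share): $2,024.40 × 0.01 = $20.24
Roth 401(k) contribution: $116.48
Employee stock purchase plan: $188.29
Total deductions = $184.22 + $78.20 + $23.96 + $121.58 + $255.49 + $20.24 + $116.48 + $188.29 = $988.46
Net pay = $2,024.40 − $988.46 = $1,035.94

$1,035.94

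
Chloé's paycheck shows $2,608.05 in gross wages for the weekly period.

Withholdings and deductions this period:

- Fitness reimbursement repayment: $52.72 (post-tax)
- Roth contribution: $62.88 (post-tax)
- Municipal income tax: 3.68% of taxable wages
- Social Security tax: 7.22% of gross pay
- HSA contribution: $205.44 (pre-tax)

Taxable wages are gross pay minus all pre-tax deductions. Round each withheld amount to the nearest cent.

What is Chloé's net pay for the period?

$2,010.29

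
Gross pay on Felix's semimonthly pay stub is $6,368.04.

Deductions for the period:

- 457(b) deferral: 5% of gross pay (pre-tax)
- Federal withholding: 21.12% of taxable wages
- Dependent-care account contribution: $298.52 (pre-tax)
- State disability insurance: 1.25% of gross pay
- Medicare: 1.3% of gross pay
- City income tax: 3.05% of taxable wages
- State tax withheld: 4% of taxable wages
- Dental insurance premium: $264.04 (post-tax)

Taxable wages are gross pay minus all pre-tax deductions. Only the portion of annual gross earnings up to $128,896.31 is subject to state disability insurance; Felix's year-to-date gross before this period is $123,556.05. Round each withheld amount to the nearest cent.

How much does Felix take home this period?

457(b) deferral: $6,368.04 × 0.05 = $318.40
Dependent-care account contribution: $298.52
Pre-tax total = $318.40 + $298.52 = $616.92
Taxable wages = $6,368.04 − $616.92 = $5,751.12
City income tax: $5,751.12 × 0.0305 = $175.41
Federal withholding: $5,751.12 × 0.2112 = $1,214.64
State tax withheld: $5,751.12 × 0.04 = $230.04
Medicare: $6,368.04 × 0.013 = $82.78
State disability insurance: only $128,896.31 − $123,556.05 = $5,340.26 of this check is subject → $5,340.26 × 0.0125 = $66.75
Dental insurance premium: $264.04
Total deductions = $318.40 + $298.52 + $175.41 + $1,214.64 + $230.04 + $82.78 + $66.75 + $264.04 = $2,650.58
Net pay = $6,368.04 − $2,650.58 = $3,717.46

$3,717.46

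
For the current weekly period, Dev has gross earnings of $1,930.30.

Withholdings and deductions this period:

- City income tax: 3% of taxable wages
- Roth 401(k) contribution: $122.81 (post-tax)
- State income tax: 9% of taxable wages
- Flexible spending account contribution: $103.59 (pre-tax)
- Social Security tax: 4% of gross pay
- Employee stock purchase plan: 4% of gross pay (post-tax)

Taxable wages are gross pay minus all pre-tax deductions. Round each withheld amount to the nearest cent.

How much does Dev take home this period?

Flexible spending account contribution: $103.59
Taxable wages = $1,930.30 − $103.59 = $1,826.71
City income tax: $1,826.71 × 0.03 = $54.80
State income tax: $1,826.71 × 0.09 = $164.40
Social Security tax: $1,930.30 × 0.04 = $77.21
Employee stock purchase plan: $1,930.30 × 0.04 = $77.21
Roth 401(k) contribution: $122.81
Total deductions = $103.59 + $54.80 + $164.40 + $77.21 + $77.21 + $122.81 = $600.02
Net pay = $1,930.30 − $600.02 = $1,330.28

$1,330.28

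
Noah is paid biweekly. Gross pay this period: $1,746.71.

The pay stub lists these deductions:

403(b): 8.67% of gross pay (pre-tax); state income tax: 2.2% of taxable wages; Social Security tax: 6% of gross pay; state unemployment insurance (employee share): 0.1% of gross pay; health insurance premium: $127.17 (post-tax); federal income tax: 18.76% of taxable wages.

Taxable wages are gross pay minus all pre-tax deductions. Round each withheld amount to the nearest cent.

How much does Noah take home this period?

$1,027.18

403(b): $1,746.71 × 0.0867 = $151.44
Taxable wages = $1,746.71 − $151.44 = $1,595.27
State income tax: $1,595.27 × 0.022 = $35.10
Federal income tax: $1,595.27 × 0.1876 = $299.27
State unemployment insurance (employee share): $1,746.71 × 0.001 = $1.75
Social Security tax: $1,746.71 × 0.06 = $104.80
Health insurance premium: $127.17
Total deductions = $151.44 + $35.10 + $299.27 + $1.75 + $104.80 + $127.17 = $719.53
Net pay = $1,746.71 − $719.53 = $1,027.18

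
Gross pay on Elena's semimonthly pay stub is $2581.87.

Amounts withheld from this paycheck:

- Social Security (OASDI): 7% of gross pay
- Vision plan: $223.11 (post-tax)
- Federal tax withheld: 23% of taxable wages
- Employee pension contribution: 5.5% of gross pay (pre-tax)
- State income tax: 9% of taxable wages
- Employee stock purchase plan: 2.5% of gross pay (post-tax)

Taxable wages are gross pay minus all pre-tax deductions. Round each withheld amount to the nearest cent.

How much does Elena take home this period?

$1190.72

Employee pension contribution: $2581.87 × 0.055 = $142.00
Taxable wages = $2581.87 − $142.00 = $2439.87
State income tax: $2439.87 × 0.09 = $219.59
Federal tax withheld: $2439.87 × 0.23 = $561.17
Social Security (OASDI): $2581.87 × 0.07 = $180.73
Employee stock purchase plan: $2581.87 × 0.025 = $64.55
Vision plan: $223.11
Total deductions = $142.00 + $219.59 + $561.17 + $180.73 + $64.55 + $223.11 = $1391.15
Net pay = $2581.87 − $1391.15 = $1190.72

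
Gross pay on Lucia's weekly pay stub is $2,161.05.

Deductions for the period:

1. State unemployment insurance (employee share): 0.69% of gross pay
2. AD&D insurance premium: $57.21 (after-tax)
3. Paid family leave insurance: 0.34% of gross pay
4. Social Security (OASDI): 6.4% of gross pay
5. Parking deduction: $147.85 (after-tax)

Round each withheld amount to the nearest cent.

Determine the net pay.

$1,795.42

Paid family leave insurance: $2,161.05 × 0.0034 = $7.35
Social Security (OASDI): $2,161.05 × 0.064 = $138.31
State unemployment insurance (employee share): $2,161.05 × 0.0069 = $14.91
Parking deduction: $147.85
AD&D insurance premium: $57.21
Total deductions = $7.35 + $138.31 + $14.91 + $147.85 + $57.21 = $365.63
Net pay = $2,161.05 − $365.63 = $1,795.42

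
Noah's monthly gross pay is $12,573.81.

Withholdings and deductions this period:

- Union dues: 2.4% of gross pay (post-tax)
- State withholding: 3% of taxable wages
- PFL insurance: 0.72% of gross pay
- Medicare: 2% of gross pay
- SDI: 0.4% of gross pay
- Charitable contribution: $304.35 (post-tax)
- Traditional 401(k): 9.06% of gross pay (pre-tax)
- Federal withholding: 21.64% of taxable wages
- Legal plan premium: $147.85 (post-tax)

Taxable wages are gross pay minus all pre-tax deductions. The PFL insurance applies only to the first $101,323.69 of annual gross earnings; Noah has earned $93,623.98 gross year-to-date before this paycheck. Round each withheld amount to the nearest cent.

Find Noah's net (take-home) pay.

Traditional 401(k): $12,573.81 × 0.0906 = $1,139.19
Taxable wages = $12,573.81 − $1,139.19 = $11,434.62
State withholding: $11,434.62 × 0.03 = $343.04
Federal withholding: $11,434.62 × 0.2164 = $2,474.45
Medicare: $12,573.81 × 0.02 = $251.48
SDI: $12,573.81 × 0.004 = $50.30
PFL insurance: only $101,323.69 − $93,623.98 = $7,699.71 of this check is subject → $7,699.71 × 0.0072 = $55.44
Legal plan premium: $147.85
Union dues: $12,573.81 × 0.024 = $301.77
Charitable contribution: $304.35
Total deductions = $1,139.19 + $343.04 + $2,474.45 + $251.48 + $50.30 + $55.44 + $147.85 + $301.77 + $304.35 = $5,067.87
Net pay = $12,573.81 − $5,067.87 = $7,505.94

$7,505.94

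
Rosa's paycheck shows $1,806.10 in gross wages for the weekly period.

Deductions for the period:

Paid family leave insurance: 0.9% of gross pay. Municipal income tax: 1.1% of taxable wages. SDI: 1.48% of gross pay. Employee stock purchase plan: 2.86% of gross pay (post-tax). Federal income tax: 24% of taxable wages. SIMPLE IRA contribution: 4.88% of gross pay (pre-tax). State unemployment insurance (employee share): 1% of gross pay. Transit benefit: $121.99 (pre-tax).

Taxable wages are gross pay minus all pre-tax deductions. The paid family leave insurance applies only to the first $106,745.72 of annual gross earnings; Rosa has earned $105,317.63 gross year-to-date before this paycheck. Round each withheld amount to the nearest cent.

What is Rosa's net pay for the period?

$1,086.09

Transit benefit: $121.99
SIMPLE IRA contribution: $1,806.10 × 0.0488 = $88.14
Pre-tax total = $121.99 + $88.14 = $210.13
Taxable wages = $1,806.10 − $210.13 = $1,595.97
Federal income tax: $1,595.97 × 0.24 = $383.03
Municipal income tax: $1,595.97 × 0.011 = $17.56
SDI: $1,806.10 × 0.0148 = $26.73
State unemployment insurance (employee share): $1,806.10 × 0.01 = $18.06
Paid family leave insurance: only $106,745.72 − $105,317.63 = $1,428.09 of this check is subject → $1,428.09 × 0.009 = $12.85
Employee stock purchase plan: $1,806.10 × 0.0286 = $51.65
Total deductions = $121.99 + $88.14 + $383.03 + $17.56 + $26.73 + $18.06 + $12.85 + $51.65 = $720.01
Net pay = $1,806.10 − $720.01 = $1,086.09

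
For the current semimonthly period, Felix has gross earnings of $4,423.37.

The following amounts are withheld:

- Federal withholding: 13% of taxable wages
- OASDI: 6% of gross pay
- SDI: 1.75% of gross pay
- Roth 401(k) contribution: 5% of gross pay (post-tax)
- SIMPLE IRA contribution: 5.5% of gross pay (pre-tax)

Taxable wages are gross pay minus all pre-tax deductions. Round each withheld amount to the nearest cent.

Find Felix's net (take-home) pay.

$3,072.69

SIMPLE IRA contribution: $4,423.37 × 0.055 = $243.29
Taxable wages = $4,423.37 − $243.29 = $4,180.08
Federal withholding: $4,180.08 × 0.13 = $543.41
SDI: $4,423.37 × 0.0175 = $77.41
OASDI: $4,423.37 × 0.06 = $265.40
Roth 401(k) contribution: $4,423.37 × 0.05 = $221.17
Total deductions = $243.29 + $543.41 + $77.41 + $265.40 + $221.17 = $1,350.68
Net pay = $4,423.37 − $1,350.68 = $3,072.69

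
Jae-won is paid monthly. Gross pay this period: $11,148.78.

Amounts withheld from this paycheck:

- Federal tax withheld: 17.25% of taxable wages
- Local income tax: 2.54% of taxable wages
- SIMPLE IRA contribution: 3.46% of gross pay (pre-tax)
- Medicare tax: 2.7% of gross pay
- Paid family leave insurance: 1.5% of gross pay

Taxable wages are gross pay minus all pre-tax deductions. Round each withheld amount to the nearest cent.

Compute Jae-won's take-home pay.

SIMPLE IRA contribution: $11,148.78 × 0.0346 = $385.75
Taxable wages = $11,148.78 − $385.75 = $10,763.03
Local income tax: $10,763.03 × 0.0254 = $273.38
Federal tax withheld: $10,763.03 × 0.1725 = $1,856.62
Paid family leave insurance: $11,148.78 × 0.015 = $167.23
Medicare tax: $11,148.78 × 0.027 = $301.02
Total deductions = $385.75 + $273.38 + $1,856.62 + $167.23 + $301.02 = $2,984.00
Net pay = $11,148.78 − $2,984.00 = $8,164.78

$8,164.78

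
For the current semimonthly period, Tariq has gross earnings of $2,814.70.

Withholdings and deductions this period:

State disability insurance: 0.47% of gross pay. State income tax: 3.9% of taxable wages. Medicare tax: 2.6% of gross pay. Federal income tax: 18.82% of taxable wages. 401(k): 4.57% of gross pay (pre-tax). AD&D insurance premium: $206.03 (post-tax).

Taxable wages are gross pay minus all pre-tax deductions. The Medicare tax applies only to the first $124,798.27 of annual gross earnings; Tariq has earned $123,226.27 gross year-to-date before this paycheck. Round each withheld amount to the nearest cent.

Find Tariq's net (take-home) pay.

$1,815.66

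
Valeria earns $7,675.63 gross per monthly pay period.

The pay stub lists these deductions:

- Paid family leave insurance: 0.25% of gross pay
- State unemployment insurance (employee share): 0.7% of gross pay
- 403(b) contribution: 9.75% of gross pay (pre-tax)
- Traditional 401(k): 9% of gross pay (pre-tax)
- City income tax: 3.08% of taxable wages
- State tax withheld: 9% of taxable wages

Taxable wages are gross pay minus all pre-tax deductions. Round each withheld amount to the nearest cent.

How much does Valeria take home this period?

$5,410.17

Traditional 401(k): $7,675.63 × 0.09 = $690.81
403(b) contribution: $7,675.63 × 0.0975 = $748.37
Pre-tax total = $690.81 + $748.37 = $1,439.18
Taxable wages = $7,675.63 − $1,439.18 = $6,236.45
City income tax: $6,236.45 × 0.0308 = $192.08
State tax withheld: $6,236.45 × 0.09 = $561.28
State unemployment insurance (employee share): $7,675.63 × 0.007 = $53.73
Paid family leave insurance: $7,675.63 × 0.0025 = $19.19
Total deductions = $690.81 + $748.37 + $192.08 + $561.28 + $53.73 + $19.19 = $2,265.46
Net pay = $7,675.63 − $2,265.46 = $5,410.17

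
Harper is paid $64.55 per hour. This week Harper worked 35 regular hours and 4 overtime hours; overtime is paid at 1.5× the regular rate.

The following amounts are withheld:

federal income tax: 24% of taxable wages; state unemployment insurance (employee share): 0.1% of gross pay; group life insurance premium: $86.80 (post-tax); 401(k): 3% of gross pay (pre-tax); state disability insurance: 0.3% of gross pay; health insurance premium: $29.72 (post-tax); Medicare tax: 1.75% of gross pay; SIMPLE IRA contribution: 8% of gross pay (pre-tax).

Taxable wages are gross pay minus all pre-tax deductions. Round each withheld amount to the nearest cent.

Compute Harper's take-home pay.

$1616.71

Regular pay: 35 × $64.55 = $2259.25
Overtime pay: 4 × $64.55 × 1.5 = $387.30
Gross pay = $2259.25 + $387.30 = $2646.55
401(k): $2646.55 × 0.03 = $79.40
SIMPLE IRA contribution: $2646.55 × 0.08 = $211.72
Pre-tax total = $79.40 + $211.72 = $291.12
Taxable wages = $2646.55 − $291.12 = $2355.43
Federal income tax: $2355.43 × 0.24 = $565.30
State unemployment insurance (employee share): $2646.55 × 0.001 = $2.65
Medicare tax: $2646.55 × 0.0175 = $46.31
State disability insurance: $2646.55 × 0.003 = $7.94
Health insurance premium: $29.72
Group life insurance premium: $86.80
Total deductions = $79.40 + $211.72 + $565.30 + $2.65 + $46.31 + $7.94 + $29.72 + $86.80 = $1029.84
Net pay = $2646.55 − $1029.84 = $1616.71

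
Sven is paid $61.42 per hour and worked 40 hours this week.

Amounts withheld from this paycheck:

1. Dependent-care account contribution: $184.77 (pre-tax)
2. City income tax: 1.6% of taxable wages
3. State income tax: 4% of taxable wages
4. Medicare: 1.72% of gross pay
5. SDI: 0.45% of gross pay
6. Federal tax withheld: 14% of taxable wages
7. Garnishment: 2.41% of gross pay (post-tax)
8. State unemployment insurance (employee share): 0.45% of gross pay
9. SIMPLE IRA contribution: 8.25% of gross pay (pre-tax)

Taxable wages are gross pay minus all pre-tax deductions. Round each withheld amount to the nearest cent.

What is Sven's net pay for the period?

$1540.16

Gross pay: 40 × $61.42 = $2456.80
Dependent-care account contribution: $184.77
SIMPLE IRA contribution: $2456.80 × 0.0825 = $202.69
Pre-tax total = $184.77 + $202.69 = $387.46
Taxable wages = $2456.80 − $387.46 = $2069.34
City income tax: $2069.34 × 0.016 = $33.11
State income tax: $2069.34 × 0.04 = $82.77
Federal tax withheld: $2069.34 × 0.14 = $289.71
SDI: $2456.80 × 0.0045 = $11.06
State unemployment insurance (employee share): $2456.80 × 0.0045 = $11.06
Medicare: $2456.80 × 0.0172 = $42.26
Garnishment: $2456.80 × 0.0241 = $59.21
Total deductions = $184.77 + $202.69 + $33.11 + $82.77 + $289.71 + $11.06 + $11.06 + $42.26 + $59.21 = $916.64
Net pay = $2456.80 − $916.64 = $1540.16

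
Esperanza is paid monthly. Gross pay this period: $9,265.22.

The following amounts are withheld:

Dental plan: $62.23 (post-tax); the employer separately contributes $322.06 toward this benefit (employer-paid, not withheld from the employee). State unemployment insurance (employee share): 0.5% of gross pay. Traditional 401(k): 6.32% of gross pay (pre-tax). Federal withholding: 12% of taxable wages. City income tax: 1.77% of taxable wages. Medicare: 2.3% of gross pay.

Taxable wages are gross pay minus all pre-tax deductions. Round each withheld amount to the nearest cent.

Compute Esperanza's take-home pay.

Traditional 401(k): $9,265.22 × 0.0632 = $585.56
Taxable wages = $9,265.22 − $585.56 = $8,679.66
City income tax: $8,679.66 × 0.0177 = $153.63
Federal withholding: $8,679.66 × 0.12 = $1,041.56
State unemployment insurance (employee share): $9,265.22 × 0.005 = $46.33
Medicare: $9,265.22 × 0.023 = $213.10
Dental plan: $62.23
(Employer's $322.06 toward dental plan is not withheld from the employee.)
Total deductions = $585.56 + $153.63 + $1,041.56 + $46.33 + $213.10 + $62.23 = $2,102.41
Net pay = $9,265.22 − $2,102.41 = $7,162.81

$7,162.81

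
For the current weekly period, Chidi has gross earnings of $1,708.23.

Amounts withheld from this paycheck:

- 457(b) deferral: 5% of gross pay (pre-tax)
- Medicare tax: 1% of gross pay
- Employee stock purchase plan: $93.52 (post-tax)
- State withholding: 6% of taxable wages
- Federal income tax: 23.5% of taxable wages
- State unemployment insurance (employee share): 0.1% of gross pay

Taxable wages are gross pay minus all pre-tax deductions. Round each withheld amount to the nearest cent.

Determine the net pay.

$1,031.78

457(b) deferral: $1,708.23 × 0.05 = $85.41
Taxable wages = $1,708.23 − $85.41 = $1,622.82
State withholding: $1,622.82 × 0.06 = $97.37
Federal income tax: $1,622.82 × 0.235 = $381.36
Medicare tax: $1,708.23 × 0.01 = $17.08
State unemployment insurance (employee share): $1,708.23 × 0.001 = $1.71
Employee stock purchase plan: $93.52
Total deductions = $85.41 + $97.37 + $381.36 + $17.08 + $1.71 + $93.52 = $676.45
Net pay = $1,708.23 − $676.45 = $1,031.78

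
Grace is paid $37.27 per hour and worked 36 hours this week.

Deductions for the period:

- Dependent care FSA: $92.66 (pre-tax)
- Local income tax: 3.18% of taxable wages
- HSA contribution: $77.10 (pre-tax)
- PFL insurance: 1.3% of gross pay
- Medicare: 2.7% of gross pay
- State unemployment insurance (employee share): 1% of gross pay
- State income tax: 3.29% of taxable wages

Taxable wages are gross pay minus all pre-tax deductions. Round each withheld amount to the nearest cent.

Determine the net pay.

Gross pay: 36 × $37.27 = $1,341.72
HSA contribution: $77.10
Dependent care FSA: $92.66
Pre-tax total = $77.10 + $92.66 = $169.76
Taxable wages = $1,341.72 − $169.76 = $1,171.96
Local income tax: $1,171.96 × 0.0318 = $37.27
State income tax: $1,171.96 × 0.0329 = $38.56
State unemployment insurance (employee share): $1,341.72 × 0.01 = $13.42
Medicare: $1,341.72 × 0.027 = $36.23
PFL insurance: $1,341.72 × 0.013 = $17.44
Total deductions = $77.10 + $92.66 + $37.27 + $38.56 + $13.42 + $36.23 + $17.44 = $312.68
Net pay = $1,341.72 − $312.68 = $1,029.04

$1,029.04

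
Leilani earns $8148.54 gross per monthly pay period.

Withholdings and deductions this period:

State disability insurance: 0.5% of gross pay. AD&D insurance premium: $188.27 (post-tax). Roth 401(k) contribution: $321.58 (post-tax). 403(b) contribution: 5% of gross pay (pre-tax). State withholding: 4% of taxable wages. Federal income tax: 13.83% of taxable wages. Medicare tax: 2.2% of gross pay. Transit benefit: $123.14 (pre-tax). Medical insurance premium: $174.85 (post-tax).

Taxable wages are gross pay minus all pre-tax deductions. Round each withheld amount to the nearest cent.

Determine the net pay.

$5354.97

Transit benefit: $123.14
403(b) contribution: $8148.54 × 0.05 = $407.43
Pre-tax total = $123.14 + $407.43 = $530.57
Taxable wages = $8148.54 − $530.57 = $7617.97
State withholding: $7617.97 × 0.04 = $304.72
Federal income tax: $7617.97 × 0.1383 = $1053.57
Medicare tax: $8148.54 × 0.022 = $179.27
State disability insurance: $8148.54 × 0.005 = $40.74
AD&D insurance premium: $188.27
Roth 401(k) contribution: $321.58
Medical insurance premium: $174.85
Total deductions = $123.14 + $407.43 + $304.72 + $1053.57 + $179.27 + $40.74 + $188.27 + $321.58 + $174.85 = $2793.57
Net pay = $8148.54 − $2793.57 = $5354.97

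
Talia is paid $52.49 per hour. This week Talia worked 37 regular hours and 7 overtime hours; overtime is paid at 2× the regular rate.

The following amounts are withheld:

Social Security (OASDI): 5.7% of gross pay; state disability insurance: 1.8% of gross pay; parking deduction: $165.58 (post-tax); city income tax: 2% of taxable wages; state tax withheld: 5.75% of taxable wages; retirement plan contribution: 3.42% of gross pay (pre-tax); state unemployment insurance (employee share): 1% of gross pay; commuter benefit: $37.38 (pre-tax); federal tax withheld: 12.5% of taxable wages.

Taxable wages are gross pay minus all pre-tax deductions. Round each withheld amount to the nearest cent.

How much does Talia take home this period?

$1,638.95

Regular pay: 37 × $52.49 = $1,942.13
Overtime pay: 7 × $52.49 × 2 = $734.86
Gross pay = $1,942.13 + $734.86 = $2,676.99
Commuter benefit: $37.38
Retirement plan contribution: $2,676.99 × 0.0342 = $91.55
Pre-tax total = $37.38 + $91.55 = $128.93
Taxable wages = $2,676.99 − $128.93 = $2,548.06
Federal tax withheld: $2,548.06 × 0.125 = $318.51
City income tax: $2,548.06 × 0.02 = $50.96
State tax withheld: $2,548.06 × 0.0575 = $146.51
State unemployment insurance (employee share): $2,676.99 × 0.01 = $26.77
State disability insurance: $2,676.99 × 0.018 = $48.19
Social Security (OASDI): $2,676.99 × 0.057 = $152.59
Parking deduction: $165.58
Total deductions = $37.38 + $91.55 + $318.51 + $50.96 + $146.51 + $26.77 + $48.19 + $152.59 + $165.58 = $1,038.04
Net pay = $2,676.99 − $1,038.04 = $1,638.95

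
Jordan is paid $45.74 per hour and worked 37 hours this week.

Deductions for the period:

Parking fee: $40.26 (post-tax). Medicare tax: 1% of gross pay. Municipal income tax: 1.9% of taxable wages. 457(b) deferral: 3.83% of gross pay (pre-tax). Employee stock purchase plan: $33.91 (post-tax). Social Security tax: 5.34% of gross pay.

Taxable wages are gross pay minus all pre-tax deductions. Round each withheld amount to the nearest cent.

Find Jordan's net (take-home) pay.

Gross pay: 37 × $45.74 = $1,692.38
457(b) deferral: $1,692.38 × 0.0383 = $64.82
Taxable wages = $1,692.38 − $64.82 = $1,627.56
Municipal income tax: $1,627.56 × 0.019 = $30.92
Social Security tax: $1,692.38 × 0.0534 = $90.37
Medicare tax: $1,692.38 × 0.01 = $16.92
Employee stock purchase plan: $33.91
Parking fee: $40.26
Total deductions = $64.82 + $30.92 + $90.37 + $16.92 + $33.91 + $40.26 = $277.20
Net pay = $1,692.38 − $277.20 = $1,415.18

$1,415.18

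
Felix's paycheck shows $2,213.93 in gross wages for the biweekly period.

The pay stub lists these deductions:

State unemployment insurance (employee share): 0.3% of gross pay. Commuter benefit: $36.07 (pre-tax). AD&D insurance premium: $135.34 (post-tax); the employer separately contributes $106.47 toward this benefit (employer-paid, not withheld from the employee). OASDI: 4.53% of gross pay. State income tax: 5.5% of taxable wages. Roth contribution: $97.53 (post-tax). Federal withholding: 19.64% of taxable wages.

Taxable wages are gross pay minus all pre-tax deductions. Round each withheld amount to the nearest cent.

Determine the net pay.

Commuter benefit: $36.07
Taxable wages = $2,213.93 − $36.07 = $2,177.86
State income tax: $2,177.86 × 0.055 = $119.78
Federal withholding: $2,177.86 × 0.1964 = $427.73
State unemployment insurance (employee share): $2,213.93 × 0.003 = $6.64
OASDI: $2,213.93 × 0.0453 = $100.29
AD&D insurance premium: $135.34
Roth contribution: $97.53
(Employer's $106.47 toward AD&D insurance premium is not withheld from the employee.)
Total deductions = $36.07 + $119.78 + $427.73 + $6.64 + $100.29 + $135.34 + $97.53 = $923.38
Net pay = $2,213.93 − $923.38 = $1,290.55

$1,290.55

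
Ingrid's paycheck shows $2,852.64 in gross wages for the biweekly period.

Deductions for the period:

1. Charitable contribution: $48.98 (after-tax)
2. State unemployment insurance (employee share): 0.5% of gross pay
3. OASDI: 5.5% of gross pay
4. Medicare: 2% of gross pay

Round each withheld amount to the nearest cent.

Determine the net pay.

OASDI: $2,852.64 × 0.055 = $156.90
State unemployment insurance (employee share): $2,852.64 × 0.005 = $14.26
Medicare: $2,852.64 × 0.02 = $57.05
Charitable contribution: $48.98
Total deductions = $156.90 + $14.26 + $57.05 + $48.98 = $277.19
Net pay = $2,852.64 − $277.19 = $2,575.45

$2,575.45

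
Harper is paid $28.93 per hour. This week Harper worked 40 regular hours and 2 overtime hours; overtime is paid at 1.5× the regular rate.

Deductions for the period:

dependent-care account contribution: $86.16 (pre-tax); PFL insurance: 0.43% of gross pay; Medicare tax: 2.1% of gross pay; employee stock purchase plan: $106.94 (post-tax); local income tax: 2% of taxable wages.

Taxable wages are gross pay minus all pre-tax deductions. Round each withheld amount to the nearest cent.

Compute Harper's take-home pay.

Regular pay: 40 × $28.93 = $1,157.20
Overtime pay: 2 × $28.93 × 1.5 = $86.79
Gross pay = $1,157.20 + $86.79 = $1,243.99
Dependent-care account contribution: $86.16
Taxable wages = $1,243.99 − $86.16 = $1,157.83
Local income tax: $1,157.83 × 0.02 = $23.16
Medicare tax: $1,243.99 × 0.021 = $26.12
PFL insurance: $1,243.99 × 0.0043 = $5.35
Employee stock purchase plan: $106.94
Total deductions = $86.16 + $23.16 + $26.12 + $5.35 + $106.94 = $247.73
Net pay = $1,243.99 − $247.73 = $996.26

$996.26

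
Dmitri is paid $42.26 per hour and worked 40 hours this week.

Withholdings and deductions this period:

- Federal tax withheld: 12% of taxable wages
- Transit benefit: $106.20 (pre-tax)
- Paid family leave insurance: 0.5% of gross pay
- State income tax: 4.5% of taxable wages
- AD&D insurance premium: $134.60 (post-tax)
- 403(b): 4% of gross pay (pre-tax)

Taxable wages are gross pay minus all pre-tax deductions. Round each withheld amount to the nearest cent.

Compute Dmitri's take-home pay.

Gross pay: 40 × $42.26 = $1,690.40
403(b): $1,690.40 × 0.04 = $67.62
Transit benefit: $106.20
Pre-tax total = $67.62 + $106.20 = $173.82
Taxable wages = $1,690.40 − $173.82 = $1,516.58
State income tax: $1,516.58 × 0.045 = $68.25
Federal tax withheld: $1,516.58 × 0.12 = $181.99
Paid family leave insurance: $1,690.40 × 0.005 = $8.45
AD&D insurance premium: $134.60
Total deductions = $67.62 + $106.20 + $68.25 + $181.99 + $8.45 + $134.60 = $567.11
Net pay = $1,690.40 − $567.11 = $1,123.29

$1,123.29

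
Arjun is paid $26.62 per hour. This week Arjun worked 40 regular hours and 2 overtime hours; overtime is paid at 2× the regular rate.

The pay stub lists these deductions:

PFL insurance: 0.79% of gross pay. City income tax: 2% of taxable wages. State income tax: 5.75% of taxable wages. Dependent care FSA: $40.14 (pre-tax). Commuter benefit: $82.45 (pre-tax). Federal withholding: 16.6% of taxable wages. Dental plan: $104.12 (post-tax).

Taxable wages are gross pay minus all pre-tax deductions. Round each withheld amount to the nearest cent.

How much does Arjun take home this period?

$679.97

Regular pay: 40 × $26.62 = $1,064.80
Overtime pay: 2 × $26.62 × 2 = $106.48
Gross pay = $1,064.80 + $106.48 = $1,171.28
Commuter benefit: $82.45
Dependent care FSA: $40.14
Pre-tax total = $82.45 + $40.14 = $122.59
Taxable wages = $1,171.28 − $122.59 = $1,048.69
State income tax: $1,048.69 × 0.0575 = $60.30
City income tax: $1,048.69 × 0.02 = $20.97
Federal withholding: $1,048.69 × 0.166 = $174.08
PFL insurance: $1,171.28 × 0.0079 = $9.25
Dental plan: $104.12
Total deductions = $82.45 + $40.14 + $60.30 + $20.97 + $174.08 + $9.25 + $104.12 = $491.31
Net pay = $1,171.28 − $491.31 = $679.97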